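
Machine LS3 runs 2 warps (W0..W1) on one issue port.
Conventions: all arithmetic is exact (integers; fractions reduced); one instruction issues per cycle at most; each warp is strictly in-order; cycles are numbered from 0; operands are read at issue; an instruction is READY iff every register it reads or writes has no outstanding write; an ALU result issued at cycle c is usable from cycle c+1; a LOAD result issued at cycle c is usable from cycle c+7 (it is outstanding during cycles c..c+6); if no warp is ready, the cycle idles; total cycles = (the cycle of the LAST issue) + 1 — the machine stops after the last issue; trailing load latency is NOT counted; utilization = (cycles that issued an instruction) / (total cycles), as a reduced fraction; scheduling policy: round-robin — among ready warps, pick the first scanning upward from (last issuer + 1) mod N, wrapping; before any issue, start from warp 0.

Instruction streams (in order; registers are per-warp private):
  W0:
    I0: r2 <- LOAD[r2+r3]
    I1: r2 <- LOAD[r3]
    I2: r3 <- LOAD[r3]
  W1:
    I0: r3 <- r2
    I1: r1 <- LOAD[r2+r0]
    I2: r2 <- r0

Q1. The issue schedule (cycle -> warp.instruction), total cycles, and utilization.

cycle 0: W0.I0
cycle 1: W1.I0
cycle 2: W1.I1
cycle 3: W1.I2
cycle 4: idle
cycle 5: idle
cycle 6: idle
cycle 7: W0.I1
cycle 8: W0.I2

Answer: 9 cycles, utilization 2/3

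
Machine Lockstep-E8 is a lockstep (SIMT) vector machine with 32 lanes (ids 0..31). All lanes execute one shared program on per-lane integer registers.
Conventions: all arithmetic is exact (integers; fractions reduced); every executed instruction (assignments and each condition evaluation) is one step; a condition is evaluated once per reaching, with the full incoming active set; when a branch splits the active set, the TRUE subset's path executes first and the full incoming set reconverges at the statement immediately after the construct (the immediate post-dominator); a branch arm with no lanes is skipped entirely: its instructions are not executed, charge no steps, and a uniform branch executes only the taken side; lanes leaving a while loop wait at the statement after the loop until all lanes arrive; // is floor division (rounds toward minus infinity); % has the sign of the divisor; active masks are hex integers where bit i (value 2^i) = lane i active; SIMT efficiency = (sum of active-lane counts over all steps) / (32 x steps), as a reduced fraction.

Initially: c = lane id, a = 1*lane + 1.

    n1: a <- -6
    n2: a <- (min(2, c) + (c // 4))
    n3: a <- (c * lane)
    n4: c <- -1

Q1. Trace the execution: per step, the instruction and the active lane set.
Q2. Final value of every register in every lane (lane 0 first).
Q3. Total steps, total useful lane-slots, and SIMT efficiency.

step 0: a <- -6                      0xffffffff
step 1: a <- (min(2, c) + (c // 4))  0xffffffff
step 2: a <- (c * lane)              0xffffffff
step 3: c <- -1                      0xffffffff

Answer: 4 steps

c: -1,-1,-1,-1,-1,-1,-1,-1,-1,-1,-1,-1,-1,-1,-1,-1,-1,-1,-1,-1,-1,-1,-1,-1,-1,-1,-1,-1,-1,-1,-1,-1
a: 0,1,4,9,16,25,36,49,64,81,100,121,144,169,196,225,256,289,324,361,400,441,484,529,576,625,676,729,784,841,900,961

steps = 4; useful = 128; efficiency = 128/128 = 1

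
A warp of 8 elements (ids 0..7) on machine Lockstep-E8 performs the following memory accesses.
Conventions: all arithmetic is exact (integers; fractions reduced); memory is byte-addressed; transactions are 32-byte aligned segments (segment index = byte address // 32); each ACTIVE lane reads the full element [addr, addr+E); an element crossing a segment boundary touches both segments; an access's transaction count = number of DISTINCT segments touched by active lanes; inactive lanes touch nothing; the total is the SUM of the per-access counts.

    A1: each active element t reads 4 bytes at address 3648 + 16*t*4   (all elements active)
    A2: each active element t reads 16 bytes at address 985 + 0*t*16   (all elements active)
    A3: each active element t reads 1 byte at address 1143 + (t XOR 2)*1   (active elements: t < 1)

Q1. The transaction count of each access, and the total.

A1: 8 transactions
A2: 2 transactions
A3: 1 transaction

Answer: 8,2,1; total 11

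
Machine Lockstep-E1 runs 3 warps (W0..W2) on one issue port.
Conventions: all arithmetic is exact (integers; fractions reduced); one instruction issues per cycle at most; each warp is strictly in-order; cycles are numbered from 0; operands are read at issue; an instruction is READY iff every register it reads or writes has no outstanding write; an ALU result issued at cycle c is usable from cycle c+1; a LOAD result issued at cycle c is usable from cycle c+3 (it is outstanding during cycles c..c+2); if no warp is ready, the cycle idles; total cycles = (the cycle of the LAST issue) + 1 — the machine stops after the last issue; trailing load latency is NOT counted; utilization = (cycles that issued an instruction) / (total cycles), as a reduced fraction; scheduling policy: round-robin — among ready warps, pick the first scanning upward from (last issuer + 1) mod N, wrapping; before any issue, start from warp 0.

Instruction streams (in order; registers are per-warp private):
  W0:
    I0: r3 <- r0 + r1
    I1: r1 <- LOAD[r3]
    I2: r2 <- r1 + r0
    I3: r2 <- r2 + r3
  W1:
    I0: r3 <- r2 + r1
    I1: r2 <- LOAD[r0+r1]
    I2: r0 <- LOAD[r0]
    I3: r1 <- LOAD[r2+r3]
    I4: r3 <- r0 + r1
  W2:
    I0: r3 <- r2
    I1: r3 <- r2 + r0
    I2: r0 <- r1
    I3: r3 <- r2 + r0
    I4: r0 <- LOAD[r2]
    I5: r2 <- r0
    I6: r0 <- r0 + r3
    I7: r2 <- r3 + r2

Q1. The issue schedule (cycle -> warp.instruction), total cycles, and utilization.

cycle 0: W0.I0
cycle 1: W1.I0
cycle 2: W2.I0
cycle 3: W0.I1
cycle 4: W1.I1
cycle 5: W2.I1
cycle 6: W0.I2
cycle 7: W1.I2
cycle 8: W2.I2
cycle 9: W0.I3
cycle 10: W1.I3
cycle 11: W2.I3
cycle 12: W2.I4
cycle 13: W1.I4
cycle 14: idle
cycle 15: W2.I5
cycle 16: W2.I6
cycle 17: W2.I7

Answer: 18 cycles, utilization 17/18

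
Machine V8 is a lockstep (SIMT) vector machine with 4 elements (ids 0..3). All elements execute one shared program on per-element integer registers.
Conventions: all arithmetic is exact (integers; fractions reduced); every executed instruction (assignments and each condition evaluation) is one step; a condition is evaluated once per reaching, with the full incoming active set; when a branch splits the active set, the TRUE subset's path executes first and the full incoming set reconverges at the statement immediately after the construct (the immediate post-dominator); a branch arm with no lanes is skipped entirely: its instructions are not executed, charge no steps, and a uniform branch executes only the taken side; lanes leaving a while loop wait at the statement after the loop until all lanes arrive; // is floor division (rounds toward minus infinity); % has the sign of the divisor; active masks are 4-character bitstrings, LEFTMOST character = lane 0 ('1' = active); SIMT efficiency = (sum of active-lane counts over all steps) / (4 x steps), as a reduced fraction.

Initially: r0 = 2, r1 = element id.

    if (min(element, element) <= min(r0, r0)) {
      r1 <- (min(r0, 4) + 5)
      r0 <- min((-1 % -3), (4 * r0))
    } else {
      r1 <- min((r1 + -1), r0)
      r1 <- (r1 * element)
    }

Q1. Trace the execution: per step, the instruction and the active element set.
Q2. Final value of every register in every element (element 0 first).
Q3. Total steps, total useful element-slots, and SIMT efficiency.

step 0: eval (min(element, element) <= min(r0, r0)) 1111
step 1: r1 <- (min(r0, 4) + 5)       1110
step 2: r0 <- min((-1 % -3), (4 * r0)) 1110
step 3: r1 <- min((r1 + -1), r0)     0001
step 4: r1 <- (r1 * element)         0001

Answer: 5 steps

r0: -1,-1,-1,2
r1: 7,7,7,6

steps = 5; useful = 12; efficiency = 12/20 = 3/5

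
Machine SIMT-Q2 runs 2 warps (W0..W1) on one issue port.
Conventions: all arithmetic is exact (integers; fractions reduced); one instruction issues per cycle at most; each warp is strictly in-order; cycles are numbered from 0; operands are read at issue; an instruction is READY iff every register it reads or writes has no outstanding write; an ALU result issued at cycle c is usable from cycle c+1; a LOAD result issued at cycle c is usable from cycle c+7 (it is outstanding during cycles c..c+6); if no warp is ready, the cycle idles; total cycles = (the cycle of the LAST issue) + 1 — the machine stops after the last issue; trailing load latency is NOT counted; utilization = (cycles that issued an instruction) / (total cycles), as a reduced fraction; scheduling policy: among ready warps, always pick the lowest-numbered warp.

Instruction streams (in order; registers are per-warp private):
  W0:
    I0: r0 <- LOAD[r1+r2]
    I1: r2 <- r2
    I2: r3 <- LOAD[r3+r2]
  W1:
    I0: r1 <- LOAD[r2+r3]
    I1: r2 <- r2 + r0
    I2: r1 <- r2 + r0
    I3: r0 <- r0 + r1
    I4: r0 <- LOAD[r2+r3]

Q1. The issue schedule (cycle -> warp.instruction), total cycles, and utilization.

cycle 0: W0.I0
cycle 1: W0.I1
cycle 2: W0.I2
cycle 3: W1.I0
cycle 4: W1.I1
cycle 5: idle
cycle 6: idle
cycle 7: idle
cycle 8: idle
cycle 9: idle
cycle 10: W1.I2
cycle 11: W1.I3
cycle 12: W1.I4

Answer: 13 cycles, utilization 8/13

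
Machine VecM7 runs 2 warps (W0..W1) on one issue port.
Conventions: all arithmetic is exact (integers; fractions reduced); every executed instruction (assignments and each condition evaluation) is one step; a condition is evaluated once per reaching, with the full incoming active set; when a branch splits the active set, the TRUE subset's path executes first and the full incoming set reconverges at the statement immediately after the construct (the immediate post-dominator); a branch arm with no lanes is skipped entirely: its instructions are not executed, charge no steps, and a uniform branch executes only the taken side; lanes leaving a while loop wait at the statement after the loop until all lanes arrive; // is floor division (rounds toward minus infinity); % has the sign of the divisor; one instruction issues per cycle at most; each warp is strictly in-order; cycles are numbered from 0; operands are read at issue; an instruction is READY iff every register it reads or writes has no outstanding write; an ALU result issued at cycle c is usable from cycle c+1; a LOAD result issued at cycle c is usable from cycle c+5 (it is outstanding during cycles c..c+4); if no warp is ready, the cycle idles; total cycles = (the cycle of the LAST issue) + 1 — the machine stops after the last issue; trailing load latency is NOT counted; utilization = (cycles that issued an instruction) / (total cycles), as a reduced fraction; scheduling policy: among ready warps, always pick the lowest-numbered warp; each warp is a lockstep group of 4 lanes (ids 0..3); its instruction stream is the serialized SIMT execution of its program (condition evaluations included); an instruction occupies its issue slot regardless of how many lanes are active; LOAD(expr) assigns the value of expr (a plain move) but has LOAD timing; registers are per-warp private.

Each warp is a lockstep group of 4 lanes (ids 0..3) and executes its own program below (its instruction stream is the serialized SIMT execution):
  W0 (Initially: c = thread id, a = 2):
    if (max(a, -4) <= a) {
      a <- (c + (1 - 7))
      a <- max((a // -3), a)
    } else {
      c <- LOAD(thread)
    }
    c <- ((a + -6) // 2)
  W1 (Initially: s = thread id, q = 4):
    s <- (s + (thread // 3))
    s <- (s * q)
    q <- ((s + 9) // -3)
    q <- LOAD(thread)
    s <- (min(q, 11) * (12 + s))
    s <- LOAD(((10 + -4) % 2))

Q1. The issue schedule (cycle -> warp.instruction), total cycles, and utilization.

cycle 0: W0.I0
cycle 1: W0.I1
cycle 2: W0.I2
cycle 3: W0.I3
cycle 4: W1.I0
cycle 5: W1.I1
cycle 6: W1.I2
cycle 7: W1.I3
cycle 8: idle
cycle 9: idle
cycle 10: idle
cycle 11: idle
cycle 12: W1.I4
cycle 13: W1.I5

Answer: 14 cycles, utilization 5/7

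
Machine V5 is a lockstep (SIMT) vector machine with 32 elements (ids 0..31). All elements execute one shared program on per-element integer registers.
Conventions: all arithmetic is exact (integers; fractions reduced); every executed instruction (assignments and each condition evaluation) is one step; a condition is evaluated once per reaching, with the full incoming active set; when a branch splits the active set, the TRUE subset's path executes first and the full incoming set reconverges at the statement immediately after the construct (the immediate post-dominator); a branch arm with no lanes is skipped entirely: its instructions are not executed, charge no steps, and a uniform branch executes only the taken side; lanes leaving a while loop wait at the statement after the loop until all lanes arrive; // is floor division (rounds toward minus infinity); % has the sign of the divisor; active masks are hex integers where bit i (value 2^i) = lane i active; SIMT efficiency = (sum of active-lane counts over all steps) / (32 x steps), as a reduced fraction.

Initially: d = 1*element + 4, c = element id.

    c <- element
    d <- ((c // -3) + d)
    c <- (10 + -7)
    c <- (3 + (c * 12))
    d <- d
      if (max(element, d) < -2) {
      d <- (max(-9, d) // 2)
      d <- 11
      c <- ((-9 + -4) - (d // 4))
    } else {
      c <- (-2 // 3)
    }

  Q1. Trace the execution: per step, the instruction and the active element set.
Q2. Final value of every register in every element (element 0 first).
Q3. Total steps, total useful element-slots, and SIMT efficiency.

step 0: c <- element                 0xffffffff
step 1: d <- ((c // -3) + d)         0xffffffff
step 2: c <- (10 + -7)               0xffffffff
step 3: c <- (3 + (c * 12))          0xffffffff
step 4: d <- d                       0xffffffff
step 5: eval (max(element, d) < -2)  0xffffffff
step 6: c <- (-2 // 3)               0xffffffff

Answer: 7 steps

d: 4,4,5,6,6,7,8,8,9,10,10,11,12,12,13,14,14,15,16,16,17,18,18,19,20,20,21,22,22,23,24,24
c: -1,-1,-1,-1,-1,-1,-1,-1,-1,-1,-1,-1,-1,-1,-1,-1,-1,-1,-1,-1,-1,-1,-1,-1,-1,-1,-1,-1,-1,-1,-1,-1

steps = 7; useful = 224; efficiency = 224/224 = 1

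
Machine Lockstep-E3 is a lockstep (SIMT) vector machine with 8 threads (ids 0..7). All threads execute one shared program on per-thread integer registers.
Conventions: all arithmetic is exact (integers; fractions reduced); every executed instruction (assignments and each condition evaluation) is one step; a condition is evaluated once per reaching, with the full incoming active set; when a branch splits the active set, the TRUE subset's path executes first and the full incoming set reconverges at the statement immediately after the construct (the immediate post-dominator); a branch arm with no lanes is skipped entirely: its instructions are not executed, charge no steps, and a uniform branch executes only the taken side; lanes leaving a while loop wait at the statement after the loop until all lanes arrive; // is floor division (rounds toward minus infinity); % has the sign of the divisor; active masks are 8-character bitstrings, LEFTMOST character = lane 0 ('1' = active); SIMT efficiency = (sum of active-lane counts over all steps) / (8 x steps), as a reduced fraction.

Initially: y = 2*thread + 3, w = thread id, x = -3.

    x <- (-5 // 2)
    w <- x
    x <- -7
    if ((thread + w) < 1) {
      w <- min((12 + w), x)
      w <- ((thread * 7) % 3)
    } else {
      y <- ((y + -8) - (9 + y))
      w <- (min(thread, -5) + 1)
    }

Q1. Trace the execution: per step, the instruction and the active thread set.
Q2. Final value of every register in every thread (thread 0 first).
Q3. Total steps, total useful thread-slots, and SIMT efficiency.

step 0: x <- (-5 // 2)               11111111
step 1: w <- x                       11111111
step 2: x <- -7                      11111111
step 3: eval ((thread + w) < 1)      11111111
step 4: w <- min((12 + w), x)        11110000
step 5: w <- ((thread * 7) % 3)      11110000
step 6: y <- ((y + -8) - (9 + y))    00001111
step 7: w <- (min(thread, -5) + 1)   00001111

Answer: 8 steps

y: 3,5,7,9,-17,-17,-17,-17
w: 0,1,2,0,-4,-4,-4,-4
x: -7,-7,-7,-7,-7,-7,-7,-7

steps = 8; useful = 48; efficiency = 48/64 = 3/4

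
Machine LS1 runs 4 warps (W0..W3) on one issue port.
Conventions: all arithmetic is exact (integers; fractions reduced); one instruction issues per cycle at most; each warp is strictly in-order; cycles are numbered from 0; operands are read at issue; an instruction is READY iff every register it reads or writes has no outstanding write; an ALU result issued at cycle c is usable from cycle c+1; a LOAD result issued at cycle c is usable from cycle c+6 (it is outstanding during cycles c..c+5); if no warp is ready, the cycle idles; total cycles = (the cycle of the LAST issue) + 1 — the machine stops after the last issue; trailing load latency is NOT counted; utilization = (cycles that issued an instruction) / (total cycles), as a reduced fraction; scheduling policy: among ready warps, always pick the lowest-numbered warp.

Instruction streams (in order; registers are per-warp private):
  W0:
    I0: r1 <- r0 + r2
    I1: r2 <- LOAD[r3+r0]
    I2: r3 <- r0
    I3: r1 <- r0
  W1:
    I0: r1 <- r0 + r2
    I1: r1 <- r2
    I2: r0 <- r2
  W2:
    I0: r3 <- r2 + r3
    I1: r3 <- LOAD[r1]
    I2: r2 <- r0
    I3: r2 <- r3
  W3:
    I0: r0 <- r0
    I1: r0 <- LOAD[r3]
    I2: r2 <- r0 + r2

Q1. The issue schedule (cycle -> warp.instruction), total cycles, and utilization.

cycle 0: W0.I0
cycle 1: W0.I1
cycle 2: W0.I2
cycle 3: W0.I3
cycle 4: W1.I0
cycle 5: W1.I1
cycle 6: W1.I2
cycle 7: W2.I0
cycle 8: W2.I1
cycle 9: W2.I2
cycle 10: W3.I0
cycle 11: W3.I1
cycle 12: idle
cycle 13: idle
cycle 14: W2.I3
cycle 15: idle
cycle 16: idle
cycle 17: W3.I2

Answer: 18 cycles, utilization 7/9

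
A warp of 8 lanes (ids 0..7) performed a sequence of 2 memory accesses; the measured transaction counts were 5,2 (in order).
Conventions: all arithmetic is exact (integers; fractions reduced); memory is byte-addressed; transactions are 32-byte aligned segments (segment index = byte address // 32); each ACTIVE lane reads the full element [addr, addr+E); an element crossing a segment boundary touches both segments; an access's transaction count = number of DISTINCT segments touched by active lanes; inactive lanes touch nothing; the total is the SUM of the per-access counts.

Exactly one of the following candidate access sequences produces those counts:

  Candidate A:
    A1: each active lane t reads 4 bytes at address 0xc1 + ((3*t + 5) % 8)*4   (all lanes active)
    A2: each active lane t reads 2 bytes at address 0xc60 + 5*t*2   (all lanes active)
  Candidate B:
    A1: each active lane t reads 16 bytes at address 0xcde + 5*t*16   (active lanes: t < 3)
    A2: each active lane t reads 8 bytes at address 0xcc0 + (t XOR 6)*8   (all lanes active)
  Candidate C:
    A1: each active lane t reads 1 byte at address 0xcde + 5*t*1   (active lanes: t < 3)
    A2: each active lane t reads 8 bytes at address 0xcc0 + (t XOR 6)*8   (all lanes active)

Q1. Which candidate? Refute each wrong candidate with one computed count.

A: A1 gives 2 transactions, not 5
C: A1 gives 2 transactions, not 5
B: all counts match (5,2)

Answer: B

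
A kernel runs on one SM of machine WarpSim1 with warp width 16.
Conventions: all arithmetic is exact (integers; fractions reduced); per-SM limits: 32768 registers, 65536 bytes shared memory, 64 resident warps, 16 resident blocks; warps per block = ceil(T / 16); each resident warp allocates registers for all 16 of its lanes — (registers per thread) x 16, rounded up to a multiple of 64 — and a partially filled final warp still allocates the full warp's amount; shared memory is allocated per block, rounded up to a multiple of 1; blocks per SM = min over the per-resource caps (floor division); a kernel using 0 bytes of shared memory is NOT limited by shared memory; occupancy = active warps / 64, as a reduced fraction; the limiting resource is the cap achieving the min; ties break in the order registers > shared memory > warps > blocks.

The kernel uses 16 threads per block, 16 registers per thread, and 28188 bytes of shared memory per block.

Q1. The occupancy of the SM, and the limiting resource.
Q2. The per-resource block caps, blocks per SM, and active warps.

Answer: occupancy 1/32, limited by shared memory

registers: 128 blocks
shared memory: 2 blocks
warps: 64 blocks
blocks: 16 blocks

Answer: 2 blocks, 2 active warps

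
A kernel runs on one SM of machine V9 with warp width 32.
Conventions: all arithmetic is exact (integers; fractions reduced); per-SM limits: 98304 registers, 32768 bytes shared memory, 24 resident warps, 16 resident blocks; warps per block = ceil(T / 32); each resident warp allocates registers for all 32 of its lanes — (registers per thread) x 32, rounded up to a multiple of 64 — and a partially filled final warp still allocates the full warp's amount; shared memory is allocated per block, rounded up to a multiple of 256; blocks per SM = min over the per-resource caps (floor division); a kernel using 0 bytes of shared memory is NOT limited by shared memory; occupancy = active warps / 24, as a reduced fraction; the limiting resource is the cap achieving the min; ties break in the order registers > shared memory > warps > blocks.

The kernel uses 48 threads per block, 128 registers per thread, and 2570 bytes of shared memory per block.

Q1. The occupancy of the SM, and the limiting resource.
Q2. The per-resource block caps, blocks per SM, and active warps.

Answer: occupancy 11/12, limited by shared memory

registers: 12 blocks
shared memory: 11 blocks
warps: 12 blocks
blocks: 16 blocks

Answer: 11 blocks, 22 active warps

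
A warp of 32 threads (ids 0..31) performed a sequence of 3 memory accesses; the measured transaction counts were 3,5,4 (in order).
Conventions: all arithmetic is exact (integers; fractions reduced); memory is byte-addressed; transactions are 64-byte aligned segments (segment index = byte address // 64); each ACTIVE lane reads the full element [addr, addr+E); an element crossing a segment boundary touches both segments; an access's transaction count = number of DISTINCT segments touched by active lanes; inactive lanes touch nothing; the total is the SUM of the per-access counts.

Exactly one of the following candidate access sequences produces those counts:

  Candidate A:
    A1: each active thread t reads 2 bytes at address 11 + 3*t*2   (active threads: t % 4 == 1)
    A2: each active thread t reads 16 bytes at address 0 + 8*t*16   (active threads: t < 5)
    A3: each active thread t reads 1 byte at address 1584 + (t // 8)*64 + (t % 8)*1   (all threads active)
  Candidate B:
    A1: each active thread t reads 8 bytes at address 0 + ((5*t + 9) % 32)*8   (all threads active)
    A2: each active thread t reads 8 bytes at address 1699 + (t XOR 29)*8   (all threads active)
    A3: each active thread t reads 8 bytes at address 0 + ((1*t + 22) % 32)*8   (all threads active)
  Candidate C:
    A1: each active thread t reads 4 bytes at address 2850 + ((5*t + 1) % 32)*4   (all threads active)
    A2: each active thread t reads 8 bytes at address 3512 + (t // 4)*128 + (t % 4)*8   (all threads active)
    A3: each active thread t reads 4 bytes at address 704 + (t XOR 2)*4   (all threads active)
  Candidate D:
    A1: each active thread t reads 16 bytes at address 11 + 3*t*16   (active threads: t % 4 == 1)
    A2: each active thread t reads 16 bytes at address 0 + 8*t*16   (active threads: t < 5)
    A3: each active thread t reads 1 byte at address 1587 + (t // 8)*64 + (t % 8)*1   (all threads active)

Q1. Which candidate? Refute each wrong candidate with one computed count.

B: A1 gives 4 transactions, not 3
C: A2 gives 16 transactions, not 5
D: A1 gives 16 transactions, not 3
A: all counts match (3,5,4)

Answer: A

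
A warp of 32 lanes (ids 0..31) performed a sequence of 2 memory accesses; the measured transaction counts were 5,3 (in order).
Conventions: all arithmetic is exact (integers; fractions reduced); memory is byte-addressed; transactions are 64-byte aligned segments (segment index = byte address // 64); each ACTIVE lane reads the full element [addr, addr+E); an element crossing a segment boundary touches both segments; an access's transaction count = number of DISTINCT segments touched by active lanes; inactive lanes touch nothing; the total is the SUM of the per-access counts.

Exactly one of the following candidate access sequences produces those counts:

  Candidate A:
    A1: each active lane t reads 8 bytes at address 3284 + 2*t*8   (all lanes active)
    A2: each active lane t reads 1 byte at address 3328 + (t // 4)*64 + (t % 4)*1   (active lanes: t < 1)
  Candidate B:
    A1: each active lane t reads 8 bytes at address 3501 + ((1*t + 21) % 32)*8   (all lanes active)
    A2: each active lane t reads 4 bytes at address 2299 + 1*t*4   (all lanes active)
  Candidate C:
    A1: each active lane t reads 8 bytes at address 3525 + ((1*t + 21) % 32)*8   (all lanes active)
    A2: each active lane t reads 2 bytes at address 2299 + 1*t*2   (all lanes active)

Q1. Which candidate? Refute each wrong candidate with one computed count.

A: A1 gives 9 transactions, not 5
C: A2 gives 2 transactions, not 3
B: all counts match (5,3)

Answer: B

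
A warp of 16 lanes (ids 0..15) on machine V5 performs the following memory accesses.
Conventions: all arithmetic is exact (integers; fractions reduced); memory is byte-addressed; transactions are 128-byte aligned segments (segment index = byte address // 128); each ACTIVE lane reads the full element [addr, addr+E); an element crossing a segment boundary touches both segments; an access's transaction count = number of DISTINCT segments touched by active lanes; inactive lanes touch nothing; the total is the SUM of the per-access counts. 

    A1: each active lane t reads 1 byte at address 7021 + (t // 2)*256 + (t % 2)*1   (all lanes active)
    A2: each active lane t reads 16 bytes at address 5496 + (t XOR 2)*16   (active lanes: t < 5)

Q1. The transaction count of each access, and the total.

A1: 8 transactions
A2: 2 transactions

Answer: 8,2; total 10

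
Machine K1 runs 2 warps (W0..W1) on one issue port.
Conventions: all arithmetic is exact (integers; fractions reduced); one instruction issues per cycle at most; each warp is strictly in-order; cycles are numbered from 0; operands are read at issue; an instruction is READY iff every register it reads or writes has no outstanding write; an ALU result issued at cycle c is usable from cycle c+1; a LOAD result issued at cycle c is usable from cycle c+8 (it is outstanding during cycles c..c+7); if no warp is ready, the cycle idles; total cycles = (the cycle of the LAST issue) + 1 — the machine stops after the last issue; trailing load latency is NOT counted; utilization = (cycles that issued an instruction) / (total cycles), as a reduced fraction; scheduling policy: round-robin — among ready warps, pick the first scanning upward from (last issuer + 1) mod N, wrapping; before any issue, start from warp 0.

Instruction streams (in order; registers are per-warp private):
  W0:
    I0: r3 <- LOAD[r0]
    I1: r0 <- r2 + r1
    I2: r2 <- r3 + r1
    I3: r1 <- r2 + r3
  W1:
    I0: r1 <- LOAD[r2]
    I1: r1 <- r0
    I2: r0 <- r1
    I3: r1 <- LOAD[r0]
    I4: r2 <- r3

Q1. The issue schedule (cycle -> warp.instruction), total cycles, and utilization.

cycle 0: W0.I0
cycle 1: W1.I0
cycle 2: W0.I1
cycle 3: idle
cycle 4: idle
cycle 5: idle
cycle 6: idle
cycle 7: idle
cycle 8: W0.I2
cycle 9: W1.I1
cycle 10: W0.I3
cycle 11: W1.I2
cycle 12: W1.I3
cycle 13: W1.I4

Answer: 14 cycles, utilization 9/14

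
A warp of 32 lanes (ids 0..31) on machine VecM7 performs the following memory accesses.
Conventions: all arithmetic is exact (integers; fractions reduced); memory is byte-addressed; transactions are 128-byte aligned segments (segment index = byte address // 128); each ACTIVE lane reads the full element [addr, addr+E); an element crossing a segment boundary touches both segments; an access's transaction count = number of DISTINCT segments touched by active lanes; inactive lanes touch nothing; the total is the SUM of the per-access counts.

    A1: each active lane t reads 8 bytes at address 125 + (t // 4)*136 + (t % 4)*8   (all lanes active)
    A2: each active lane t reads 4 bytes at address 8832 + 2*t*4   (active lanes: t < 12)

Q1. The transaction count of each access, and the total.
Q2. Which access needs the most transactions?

A1: 9 transactions
A2: 1 transaction

Answer: 9,1; total 10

Answer: A1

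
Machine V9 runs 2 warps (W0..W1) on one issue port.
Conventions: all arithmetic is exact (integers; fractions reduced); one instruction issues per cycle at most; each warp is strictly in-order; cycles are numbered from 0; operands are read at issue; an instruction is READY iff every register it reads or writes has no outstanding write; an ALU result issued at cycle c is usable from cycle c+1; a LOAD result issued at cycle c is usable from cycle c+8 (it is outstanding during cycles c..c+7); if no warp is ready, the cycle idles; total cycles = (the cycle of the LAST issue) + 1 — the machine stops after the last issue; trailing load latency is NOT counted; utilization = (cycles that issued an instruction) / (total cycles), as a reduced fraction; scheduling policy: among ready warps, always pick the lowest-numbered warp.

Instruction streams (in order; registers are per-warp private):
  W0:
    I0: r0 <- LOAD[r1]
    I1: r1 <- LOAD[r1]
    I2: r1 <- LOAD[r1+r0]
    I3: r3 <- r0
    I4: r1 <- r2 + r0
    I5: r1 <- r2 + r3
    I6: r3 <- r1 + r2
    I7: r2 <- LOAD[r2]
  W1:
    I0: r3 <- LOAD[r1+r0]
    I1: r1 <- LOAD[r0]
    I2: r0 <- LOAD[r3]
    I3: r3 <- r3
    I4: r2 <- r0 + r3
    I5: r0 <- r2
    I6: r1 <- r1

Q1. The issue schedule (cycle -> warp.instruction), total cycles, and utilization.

cycle 0: W0.I0
cycle 1: W0.I1
cycle 2: W1.I0
cycle 3: W1.I1
cycle 4: idle
cycle 5: idle
cycle 6: idle
cycle 7: idle
cycle 8: idle
cycle 9: W0.I2
cycle 10: W0.I3
cycle 11: W1.I2
cycle 12: W1.I3
cycle 13: idle
cycle 14: idle
cycle 15: idle
cycle 16: idle
cycle 17: W0.I4
cycle 18: W0.I5
cycle 19: W0.I6
cycle 20: W0.I7
cycle 21: W1.I4
cycle 22: W1.I5
cycle 23: W1.I6

Answer: 24 cycles, utilization 5/8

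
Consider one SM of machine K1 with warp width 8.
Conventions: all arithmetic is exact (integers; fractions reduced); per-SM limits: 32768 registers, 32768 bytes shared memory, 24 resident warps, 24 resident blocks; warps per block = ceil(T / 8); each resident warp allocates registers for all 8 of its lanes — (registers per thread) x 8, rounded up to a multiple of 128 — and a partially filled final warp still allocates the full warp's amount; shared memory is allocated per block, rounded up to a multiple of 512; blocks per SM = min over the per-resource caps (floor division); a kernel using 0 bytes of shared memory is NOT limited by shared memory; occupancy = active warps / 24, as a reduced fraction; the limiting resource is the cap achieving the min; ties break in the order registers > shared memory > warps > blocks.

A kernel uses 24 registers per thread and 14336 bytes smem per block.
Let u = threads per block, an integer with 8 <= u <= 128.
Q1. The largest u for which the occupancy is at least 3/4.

Answer: u = 96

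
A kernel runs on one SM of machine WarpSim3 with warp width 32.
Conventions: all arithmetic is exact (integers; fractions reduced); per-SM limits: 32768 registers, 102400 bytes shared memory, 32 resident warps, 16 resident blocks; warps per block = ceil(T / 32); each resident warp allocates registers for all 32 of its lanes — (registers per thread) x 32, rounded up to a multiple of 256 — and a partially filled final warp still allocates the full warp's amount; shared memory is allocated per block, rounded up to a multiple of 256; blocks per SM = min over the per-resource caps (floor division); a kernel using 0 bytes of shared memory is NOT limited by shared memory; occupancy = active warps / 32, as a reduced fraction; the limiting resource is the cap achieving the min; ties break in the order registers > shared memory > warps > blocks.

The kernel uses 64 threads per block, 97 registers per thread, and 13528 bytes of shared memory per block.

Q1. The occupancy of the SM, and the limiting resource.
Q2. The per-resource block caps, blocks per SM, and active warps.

Answer: occupancy 1/4, limited by registers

registers: 4 blocks
shared memory: 7 blocks
warps: 16 blocks
blocks: 16 blocks

Answer: 4 blocks, 8 active warps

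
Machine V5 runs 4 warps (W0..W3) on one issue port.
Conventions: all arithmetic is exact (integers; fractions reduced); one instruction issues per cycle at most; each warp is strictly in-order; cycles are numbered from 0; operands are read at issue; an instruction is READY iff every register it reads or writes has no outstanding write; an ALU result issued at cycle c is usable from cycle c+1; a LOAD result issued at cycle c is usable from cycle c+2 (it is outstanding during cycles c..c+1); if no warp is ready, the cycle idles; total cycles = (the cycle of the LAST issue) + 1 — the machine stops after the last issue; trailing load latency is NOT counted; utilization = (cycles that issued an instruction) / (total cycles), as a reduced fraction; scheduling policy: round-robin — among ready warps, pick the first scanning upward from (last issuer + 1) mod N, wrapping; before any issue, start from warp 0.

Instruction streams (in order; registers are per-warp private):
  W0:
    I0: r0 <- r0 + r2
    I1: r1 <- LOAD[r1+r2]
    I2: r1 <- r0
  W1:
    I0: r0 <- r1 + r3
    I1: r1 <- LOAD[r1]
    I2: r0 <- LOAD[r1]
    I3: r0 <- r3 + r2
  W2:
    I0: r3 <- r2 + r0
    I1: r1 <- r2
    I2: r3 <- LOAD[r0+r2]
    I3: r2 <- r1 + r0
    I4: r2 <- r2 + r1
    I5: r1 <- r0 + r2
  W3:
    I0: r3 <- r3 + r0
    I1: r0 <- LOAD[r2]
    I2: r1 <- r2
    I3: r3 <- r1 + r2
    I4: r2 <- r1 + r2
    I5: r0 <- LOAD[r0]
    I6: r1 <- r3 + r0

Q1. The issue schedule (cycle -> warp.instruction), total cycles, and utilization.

cycle 0: W0.I0
cycle 1: W1.I0
cycle 2: W2.I0
cycle 3: W3.I0
cycle 4: W0.I1
cycle 5: W1.I1
cycle 6: W2.I1
cycle 7: W3.I1
cycle 8: W0.I2
cycle 9: W1.I2
cycle 10: W2.I2
cycle 11: W3.I2
cycle 12: W1.I3
cycle 13: W2.I3
cycle 14: W3.I3
cycle 15: W2.I4
cycle 16: W3.I4
cycle 17: W2.I5
cycle 18: W3.I5
cycle 19: idle
cycle 20: W3.I6

Answer: 21 cycles, utilization 20/21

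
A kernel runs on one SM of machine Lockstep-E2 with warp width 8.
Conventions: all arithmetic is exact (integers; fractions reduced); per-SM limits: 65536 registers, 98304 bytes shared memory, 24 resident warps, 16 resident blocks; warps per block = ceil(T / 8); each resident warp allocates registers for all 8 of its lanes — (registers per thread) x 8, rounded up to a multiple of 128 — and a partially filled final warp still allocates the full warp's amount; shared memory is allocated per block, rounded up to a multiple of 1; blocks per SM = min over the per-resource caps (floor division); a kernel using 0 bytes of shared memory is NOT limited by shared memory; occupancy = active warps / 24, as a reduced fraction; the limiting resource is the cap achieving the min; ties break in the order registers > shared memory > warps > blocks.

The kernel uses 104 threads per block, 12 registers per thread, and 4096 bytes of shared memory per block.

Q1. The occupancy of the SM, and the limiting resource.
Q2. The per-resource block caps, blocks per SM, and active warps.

Answer: occupancy 13/24, limited by warps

registers: 39 blocks
shared memory: 24 blocks
warps: 1 block
blocks: 16 blocks

Answer: 1 block, 13 active warps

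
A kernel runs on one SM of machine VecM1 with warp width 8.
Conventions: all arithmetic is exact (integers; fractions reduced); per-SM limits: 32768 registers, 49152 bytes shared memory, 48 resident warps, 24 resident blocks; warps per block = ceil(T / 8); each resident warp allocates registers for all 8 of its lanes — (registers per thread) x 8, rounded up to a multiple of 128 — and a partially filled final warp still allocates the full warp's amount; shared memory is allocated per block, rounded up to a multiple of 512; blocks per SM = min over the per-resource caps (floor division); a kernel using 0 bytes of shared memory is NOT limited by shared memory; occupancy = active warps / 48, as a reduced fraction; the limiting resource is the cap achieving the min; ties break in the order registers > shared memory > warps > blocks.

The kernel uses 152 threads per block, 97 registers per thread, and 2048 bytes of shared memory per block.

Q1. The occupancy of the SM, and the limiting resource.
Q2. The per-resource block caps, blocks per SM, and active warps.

Answer: occupancy 19/48, limited by registers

registers: 1 block
shared memory: 24 blocks
warps: 2 blocks
blocks: 24 blocks

Answer: 1 block, 19 active warps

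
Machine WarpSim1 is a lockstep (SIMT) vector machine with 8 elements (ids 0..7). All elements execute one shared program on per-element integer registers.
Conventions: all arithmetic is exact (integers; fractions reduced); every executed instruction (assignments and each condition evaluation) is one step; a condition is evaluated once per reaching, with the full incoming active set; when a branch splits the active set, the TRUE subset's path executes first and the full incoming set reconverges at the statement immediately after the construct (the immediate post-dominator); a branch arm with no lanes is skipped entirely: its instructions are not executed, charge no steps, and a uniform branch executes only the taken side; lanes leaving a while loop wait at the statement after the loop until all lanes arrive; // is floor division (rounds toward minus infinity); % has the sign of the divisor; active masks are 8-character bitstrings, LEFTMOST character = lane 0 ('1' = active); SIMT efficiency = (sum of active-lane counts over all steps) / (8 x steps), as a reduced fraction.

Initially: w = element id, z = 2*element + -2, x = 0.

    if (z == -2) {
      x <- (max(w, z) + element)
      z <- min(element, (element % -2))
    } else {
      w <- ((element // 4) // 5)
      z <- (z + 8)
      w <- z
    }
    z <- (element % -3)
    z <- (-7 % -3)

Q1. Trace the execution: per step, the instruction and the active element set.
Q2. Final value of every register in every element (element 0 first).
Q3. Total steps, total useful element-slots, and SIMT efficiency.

step 0: eval (z == -2)               11111111
step 1: x <- (max(w, z) + element)   10000000
step 2: z <- min(element, (element % -2)) 10000000
step 3: w <- ((element // 4) // 5)   01111111
step 4: z <- (z + 8)                 01111111
step 5: w <- z                       01111111
step 6: z <- (element % -3)          11111111
step 7: z <- (-7 % -3)               11111111

Answer: 8 steps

w: 0,8,10,12,14,16,18,20
z: -1,-1,-1,-1,-1,-1,-1,-1
x: 0,0,0,0,0,0,0,0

steps = 8; useful = 47; efficiency = 47/64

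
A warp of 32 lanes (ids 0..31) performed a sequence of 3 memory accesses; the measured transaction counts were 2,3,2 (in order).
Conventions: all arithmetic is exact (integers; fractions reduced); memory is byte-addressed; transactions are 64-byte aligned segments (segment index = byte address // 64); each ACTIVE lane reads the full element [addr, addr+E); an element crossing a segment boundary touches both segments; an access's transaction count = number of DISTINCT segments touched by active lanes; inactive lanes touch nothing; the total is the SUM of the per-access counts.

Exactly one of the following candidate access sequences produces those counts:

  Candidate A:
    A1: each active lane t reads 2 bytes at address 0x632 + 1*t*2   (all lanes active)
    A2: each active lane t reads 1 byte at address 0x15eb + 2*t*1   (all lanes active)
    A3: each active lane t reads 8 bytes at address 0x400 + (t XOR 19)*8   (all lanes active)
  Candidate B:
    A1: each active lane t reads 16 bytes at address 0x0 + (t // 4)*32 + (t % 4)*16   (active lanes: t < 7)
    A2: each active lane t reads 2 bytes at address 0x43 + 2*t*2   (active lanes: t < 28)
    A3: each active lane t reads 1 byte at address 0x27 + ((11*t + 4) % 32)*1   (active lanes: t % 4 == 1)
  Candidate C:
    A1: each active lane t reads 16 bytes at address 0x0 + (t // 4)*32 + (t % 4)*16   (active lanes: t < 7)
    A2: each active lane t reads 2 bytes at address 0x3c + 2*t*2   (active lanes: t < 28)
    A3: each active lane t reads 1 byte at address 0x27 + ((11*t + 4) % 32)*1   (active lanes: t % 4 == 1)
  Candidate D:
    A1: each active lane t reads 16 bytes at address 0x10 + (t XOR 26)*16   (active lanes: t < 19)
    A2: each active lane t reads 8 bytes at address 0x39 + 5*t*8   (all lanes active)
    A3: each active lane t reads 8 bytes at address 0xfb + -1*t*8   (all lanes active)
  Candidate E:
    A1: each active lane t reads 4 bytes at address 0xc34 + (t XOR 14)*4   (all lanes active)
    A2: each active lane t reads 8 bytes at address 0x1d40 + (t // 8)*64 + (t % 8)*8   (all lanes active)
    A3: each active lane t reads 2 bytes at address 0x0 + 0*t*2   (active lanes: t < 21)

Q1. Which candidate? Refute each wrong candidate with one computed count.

A: A2 gives 2 transactions, not 3
B: A2 gives 2 transactions, not 3
D: A1 gives 7 transactions, not 2
E: A1 gives 3 transactions, not 2
C: all counts match (2,3,2)

Answer: C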